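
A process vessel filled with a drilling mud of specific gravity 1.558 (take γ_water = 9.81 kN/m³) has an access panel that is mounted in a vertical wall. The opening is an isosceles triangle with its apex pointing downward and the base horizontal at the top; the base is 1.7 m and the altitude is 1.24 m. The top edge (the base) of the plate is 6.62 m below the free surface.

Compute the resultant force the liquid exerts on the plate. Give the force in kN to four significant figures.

F ≈ 113.3 kN

γ = 1.558 × 9.81 = 15.28398 kN/m³.
With the apex down, the centroid sits h/3 = 1.24/3 = 0.413333 m below the base (the top edge), so the centroid depth is h_c = 6.62 + 0.413333 = 7.03333 m.
A = ½ × 1.7 × 1.24 = 1.054 m².
Resultant F = γ·h_c·A = 15.28398 × 7.03333 × 1.054 = 113.302 kN.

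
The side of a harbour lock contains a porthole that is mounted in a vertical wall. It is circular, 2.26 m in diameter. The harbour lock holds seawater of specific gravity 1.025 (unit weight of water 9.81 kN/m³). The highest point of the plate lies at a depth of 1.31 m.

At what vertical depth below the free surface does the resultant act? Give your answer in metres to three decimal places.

γ = 1.025 × 9.81 = 10.05525 kN/m³.
The centroid is at the centre, 1.13 m below the top of the plate, so the centroid depth is h_c = 1.31 + 1.13 = 2.44 m.
A = π(1.13)² = 4.0115 m².
Resultant F = γ·h_c·A = 10.05525 × 2.44 × 4.0115 = 98.4214 kN.
I_c = πr⁴/4 = π × 1.13⁴/4 = 1.28057 m⁴.
Centre of pressure: y_p = y_c + I_c/(y_c·A) = 2.44 + 1.28057/(2.44 × 4.0115) = 2.44 + 0.13083 = 2.57083 m along the plane.

h_p = 2.571 m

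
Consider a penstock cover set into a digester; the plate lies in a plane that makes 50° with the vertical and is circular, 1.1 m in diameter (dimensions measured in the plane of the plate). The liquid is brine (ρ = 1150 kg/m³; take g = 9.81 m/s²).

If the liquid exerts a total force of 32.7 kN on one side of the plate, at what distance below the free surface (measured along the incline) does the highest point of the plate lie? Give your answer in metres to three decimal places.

y_top ≈ 4.195 m

γ = ρg = 1150 × 9.81 / 1000 = 11.2815 kN/m³.
A = π(0.55)² = 0.950332 m².
From F = γ·h_c·A, the centroid depth is h_c = 32.7/(11.2815 × 0.950332) = 3.05004 m.
The plate makes 50° with the vertical, i.e. θ = 90° − 50° = 40° to the horizontal. Measuring y along the incline from the free-surface line, vertical depth h = y·sinθ with sinθ = 0.642788.
Along the incline, y_c = h_c/sinθ = 3.05004/0.642788 = 4.74502 m.
The centroid is at the centre, 0.55 m below the top of the plate, so the highest point sits at y_top = 4.74502 − 0.55 = 4.19502 m along the incline.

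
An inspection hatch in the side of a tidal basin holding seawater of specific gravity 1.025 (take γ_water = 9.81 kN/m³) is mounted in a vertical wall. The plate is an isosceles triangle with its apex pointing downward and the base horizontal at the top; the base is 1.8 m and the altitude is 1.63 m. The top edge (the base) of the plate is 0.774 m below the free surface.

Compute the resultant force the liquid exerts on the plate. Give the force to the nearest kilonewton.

γ = 1.025 × 9.81 = 10.05525 kN/m³.
With the apex down, the centroid sits h/3 = 1.63/3 = 0.543333 m below the base (the top edge), so the centroid depth is h_c = 0.774 + 0.543333 = 1.31733 m.
A = ½ × 1.8 × 1.63 = 1.467 m².
Resultant F = γ·h_c·A = 10.05525 × 1.31733 × 1.467 = 19.432 kN.

F ≈ 19 kN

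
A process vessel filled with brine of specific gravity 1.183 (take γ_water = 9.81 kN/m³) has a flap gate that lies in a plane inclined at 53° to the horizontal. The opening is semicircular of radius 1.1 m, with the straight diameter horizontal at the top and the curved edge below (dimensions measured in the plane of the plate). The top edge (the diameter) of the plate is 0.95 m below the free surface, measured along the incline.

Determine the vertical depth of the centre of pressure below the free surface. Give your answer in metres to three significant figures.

h_p = 1.18 m

γ = 1.183 × 9.81 = 11.60523 kN/m³.
Let θ = 53° be the plate's angle to the horizontal; measure y along the incline from where the plane meets the free surface. Vertical depth h = y·sinθ with sinθ = 0.798636.
The centroid of a semicircle lies 4r/(3π) = 0.466854 m from the diameter, here below the top edge, so y_c = 0.95 + 0.466854 = 1.41685 m and h_c = 1.41685 × 0.798636 = 1.13155 m.
A = πr²/2 = π × 1.1²/2 = 1.90066 m².
Resultant F = γ·h_c·A = 11.60523 × 1.13155 × 1.90066 = 24.9593 kN.
I_c = (π/8 − 8/(9π))·r⁴ = 0.109757 × 1.1⁴ = 0.160695 m⁴.
Centre of pressure: y_p = y_c + I_c/(y_c·A) = 1.41685 + 0.160695/(1.41685 × 1.90066) = 1.41685 + 0.0596725 = 1.47652 m along the plane.
Vertically, h_p = y_p·sinθ = 1.47652 × 0.798636 = 1.1792 m.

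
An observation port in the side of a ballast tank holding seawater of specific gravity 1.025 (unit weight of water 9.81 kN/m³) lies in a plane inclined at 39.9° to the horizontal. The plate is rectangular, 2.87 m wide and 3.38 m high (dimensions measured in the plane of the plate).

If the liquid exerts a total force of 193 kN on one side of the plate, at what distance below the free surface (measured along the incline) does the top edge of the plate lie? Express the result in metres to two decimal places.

γ = 1.025 × 9.81 = 10.05525 kN/m³.
A = 2.87 × 3.38 = 9.7006 m².
From F = γ·h_c·A, the centroid depth is h_c = 193/(10.05525 × 9.7006) = 1.97864 m.
Let θ = 39.9° be the plate's angle to the horizontal; measure y along the incline from where the plane meets the free surface. Vertical depth h = y·sinθ with sinθ = 0.641450.
Along the incline, y_c = h_c/sinθ = 1.97864/0.641450 = 3.08464 m.
The centroid lies 3.38/2 = 1.69 m below the top edge, so the top edge sits at y_top = 3.08464 − 1.69 = 1.39464 m along the incline.

y_top ≈ 1.39 m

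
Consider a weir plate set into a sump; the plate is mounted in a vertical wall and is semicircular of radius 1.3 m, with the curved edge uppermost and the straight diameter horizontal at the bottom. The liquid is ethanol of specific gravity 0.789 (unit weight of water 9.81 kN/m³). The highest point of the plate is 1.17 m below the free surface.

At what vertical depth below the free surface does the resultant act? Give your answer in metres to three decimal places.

h_p = 1.980 m

γ = 0.789 × 9.81 = 7.74009 kN/m³.
The centroid lies 4r/(3π) = 0.551737 m above the diameter, so r − 4r/(3π) = 1.3 − 0.551737 = 0.748263 m below the topmost point, so the centroid depth is h_c = 1.17 + 0.748263 = 1.91826 m.
A = πr²/2 = π × 1.3²/2 = 2.65465 m².
Resultant F = γ·h_c·A = 7.74009 × 1.91826 × 2.65465 = 39.4149 kN.
I_c = (π/8 − 8/(9π))·r⁴ = 0.109757 × 1.3⁴ = 0.313477 m⁴.
Centre of pressure: y_p = y_c + I_c/(y_c·A) = 1.91826 + 0.313477/(1.91826 × 2.65465) = 1.91826 + 0.0615589 = 1.97982 m along the plane.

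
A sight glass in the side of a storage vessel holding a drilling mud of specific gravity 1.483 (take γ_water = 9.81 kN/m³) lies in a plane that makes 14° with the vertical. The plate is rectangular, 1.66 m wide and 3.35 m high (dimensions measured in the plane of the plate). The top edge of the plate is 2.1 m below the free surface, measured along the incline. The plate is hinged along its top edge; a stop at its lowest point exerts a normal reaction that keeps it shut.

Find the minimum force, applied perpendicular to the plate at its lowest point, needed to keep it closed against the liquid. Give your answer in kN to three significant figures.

γ = 1.483 × 9.81 = 14.54823 kN/m³.
The plate makes 14° with the vertical, i.e. θ = 90° − 14° = 76° to the horizontal. Measuring y along the incline from the free-surface line, vertical depth h = y·sinθ with sinθ = 0.970296.
The centroid lies 3.35/2 = 1.675 m below the top edge, so y_c = 2.1 + 1.675 = 3.775 m and h_c = 3.775 × 0.970296 = 3.66287 m.
A = 1.66 × 3.35 = 5.561 m².
Resultant F = γ·h_c·A = 14.54823 × 3.66287 × 5.561 = 296.336 kN.
I_c = b·h³/12 = 1.66 × 3.35³/12 = 5.20069 m⁴.
Centre of pressure: y_p = y_c + I_c/(y_c·A) = 3.775 + 5.20069/(3.775 × 5.561) = 3.775 + 0.247737 = 4.02274 m along the plane.
The resultant acts 1.675 + 0.247737 = 1.92274 m (along the plate) below the hinge at the top edge, so the moment about the hinge is M = F × 1.92274 = 296.336 × 1.92274 = 569.777 kN·m.
A normal force at the bottom, 3.35 m from the hinge, must supply this moment: P = 569.777/3.35 = 170.083 kN.

P ≈ 170 kN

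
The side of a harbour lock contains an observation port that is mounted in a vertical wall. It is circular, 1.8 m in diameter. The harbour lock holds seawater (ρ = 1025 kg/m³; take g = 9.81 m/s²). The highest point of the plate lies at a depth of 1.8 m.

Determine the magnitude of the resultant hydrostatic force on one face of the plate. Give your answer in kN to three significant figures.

γ = ρg = 1025 × 9.81 / 1000 = 10.05525 kN/m³.
The centroid is at the centre, 0.9 m below the top of the plate, so the centroid depth is h_c = 1.8 + 0.9 = 2.7 m.
A = π(0.9)² = 2.54469 m².
Resultant F = γ·h_c·A = 10.05525 × 2.7 × 2.54469 = 69.0862 kN.

F ≈ 69.1 kN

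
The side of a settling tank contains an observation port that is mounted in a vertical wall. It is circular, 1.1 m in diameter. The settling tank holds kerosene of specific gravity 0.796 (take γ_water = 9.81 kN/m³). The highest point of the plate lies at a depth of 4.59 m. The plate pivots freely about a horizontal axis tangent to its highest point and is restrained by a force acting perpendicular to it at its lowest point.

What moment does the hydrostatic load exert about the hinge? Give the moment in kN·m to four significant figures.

γ = 0.796 × 9.81 = 7.80876 kN/m³.
The centroid is at the centre, 0.55 m below the top of the plate, so the centroid depth is h_c = 4.59 + 0.55 = 5.14 m.
A = π(0.55)² = 0.950332 m².
Resultant F = γ·h_c·A = 7.80876 × 5.14 × 0.950332 = 38.1435 kN.
I_c = πr⁴/4 = π × 0.55⁴/4 = 0.0718688 m⁴.
Centre of pressure: y_p = y_c + I_c/(y_c·A) = 5.14 + 0.0718688/(5.14 × 0.950332) = 5.14 + 0.014713 = 5.15471 m along the plane.
The resultant acts 0.55 + 0.014713 = 0.564713 m (along the plate) below the hinge at the top edge, so the moment about the hinge is M = F × 0.564713 = 38.1435 × 0.564713 = 21.5401 kN·m.

M ≈ 21.54 kN·m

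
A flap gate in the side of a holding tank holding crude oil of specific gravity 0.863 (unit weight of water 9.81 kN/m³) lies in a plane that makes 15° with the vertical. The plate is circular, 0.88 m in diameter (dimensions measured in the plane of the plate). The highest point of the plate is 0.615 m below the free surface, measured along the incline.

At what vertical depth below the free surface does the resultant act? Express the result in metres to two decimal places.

h_p = 1.06 m

γ = 0.863 × 9.81 = 8.46603 kN/m³.
The plate makes 15° with the vertical, i.e. θ = 90° − 15° = 75° to the horizontal. Measuring y along the incline from the free-surface line, vertical depth h = y·sinθ with sinθ = 0.965926.
The centroid is at the centre, 0.44 m below the top of the plate, so y_c = 0.615 + 0.44 = 1.055 m and h_c = 1.055 × 0.965926 = 1.01905 m.
A = π(0.44)² = 0.608212 m².
Resultant F = γ·h_c·A = 8.46603 × 1.01905 × 0.608212 = 5.24723 kN.
I_c = πr⁴/4 = π × 0.44⁴/4 = 0.0294375 m⁴.
Centre of pressure: y_p = y_c + I_c/(y_c·A) = 1.055 + 0.0294375/(1.055 × 0.608212) = 1.055 + 0.0458768 = 1.10088 m along the plane.
Vertically, h_p = y_p·sinθ = 1.10088 × 0.965926 = 1.06337 m.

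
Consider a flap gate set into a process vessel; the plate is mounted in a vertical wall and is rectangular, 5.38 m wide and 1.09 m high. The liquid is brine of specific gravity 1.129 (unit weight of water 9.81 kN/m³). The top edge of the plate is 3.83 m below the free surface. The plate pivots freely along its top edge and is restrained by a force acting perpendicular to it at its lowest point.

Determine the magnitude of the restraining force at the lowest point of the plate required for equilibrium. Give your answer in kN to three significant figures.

P ≈ 148 kN

γ = 1.129 × 9.81 = 11.07549 kN/m³.
The centroid lies 1.09/2 = 0.545 m below the top edge, so the centroid depth is h_c = 3.83 + 0.545 = 4.375 m.
A = 5.38 × 1.09 = 5.8642 m².
Resultant F = γ·h_c·A = 11.07549 × 4.375 × 5.8642 = 284.151 kN.
I_c = b·h³/12 = 5.38 × 1.09³/12 = 0.580605 m⁴.
Centre of pressure: y_p = y_c + I_c/(y_c·A) = 4.375 + 0.580605/(4.375 × 5.8642) = 4.375 + 0.0226305 = 4.39763 m along the plane.
The resultant acts 0.545 + 0.0226305 = 0.567631 m (along the plate) below the hinge at the top edge, so the moment about the hinge is M = F × 0.567631 = 284.151 × 0.567631 = 161.293 kN·m.
A normal force at the bottom, 1.09 m from the hinge, must supply this moment: P = 161.293/1.09 = 147.975 kN.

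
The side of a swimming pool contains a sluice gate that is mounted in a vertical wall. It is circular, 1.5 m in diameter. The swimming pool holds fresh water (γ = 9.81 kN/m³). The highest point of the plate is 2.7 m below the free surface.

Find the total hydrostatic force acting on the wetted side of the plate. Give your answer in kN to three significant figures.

F ≈ 59.8 kN

γ = 9.81 kN/m³.
The centroid is at the centre, 0.75 m below the top of the plate, so the centroid depth is h_c = 2.7 + 0.75 = 3.45 m.
A = π(0.75)² = 1.76715 m².
Resultant F = γ·h_c·A = 9.81 × 3.45 × 1.76715 = 59.8083 kN.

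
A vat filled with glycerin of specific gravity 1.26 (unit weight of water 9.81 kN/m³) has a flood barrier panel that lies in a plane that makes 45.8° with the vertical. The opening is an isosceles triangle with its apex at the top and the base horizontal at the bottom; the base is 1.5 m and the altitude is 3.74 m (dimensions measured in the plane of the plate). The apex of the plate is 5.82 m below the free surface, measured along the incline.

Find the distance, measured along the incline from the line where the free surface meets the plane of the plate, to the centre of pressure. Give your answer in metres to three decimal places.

γ = 1.26 × 9.81 = 12.3606 kN/m³.
The plate makes 45.8° with the vertical, i.e. θ = 90° − 45.8° = 44.2° to the horizontal. Measuring y along the incline from the free-surface line, vertical depth h = y·sinθ with sinθ = 0.697165.
With the apex up, the centroid sits 2h/3 = 2 × 3.74/3 = 2.49333 m below the apex, so y_c = 5.82 + 2.49333 = 8.31333 m and h_c = 8.31333 × 0.697165 = 5.79576 m.
A = ½ × 1.5 × 3.74 = 2.805 m².
Resultant F = γ·h_c·A = 12.3606 × 5.79576 × 2.805 = 200.948 kN.
I_c = b·h³/36 = 1.5 × 3.74³/36 = 2.17973 m⁴.
Centre of pressure: y_p = y_c + I_c/(y_c·A) = 8.31333 + 2.17973/(8.31333 × 2.805) = 8.31333 + 0.0934749 = 8.4068 m along the plane.

y_p = 8.407 m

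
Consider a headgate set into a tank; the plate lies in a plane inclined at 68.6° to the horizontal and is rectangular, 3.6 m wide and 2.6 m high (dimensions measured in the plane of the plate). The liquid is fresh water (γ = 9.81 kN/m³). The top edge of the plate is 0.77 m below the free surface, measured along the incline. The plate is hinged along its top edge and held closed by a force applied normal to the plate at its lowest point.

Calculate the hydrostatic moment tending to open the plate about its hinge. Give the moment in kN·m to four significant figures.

M ≈ 278.2 kN·m

γ = 9.81 kN/m³.
Let θ = 68.6° be the plate's angle to the horizontal; measure y along the incline from where the plane meets the free surface. Vertical depth h = y·sinθ with sinθ = 0.931056.
The centroid lies 2.6/2 = 1.3 m below the top edge, so y_c = 0.77 + 1.3 = 2.07 m and h_c = 2.07 × 0.931056 = 1.92729 m.
A = 3.6 × 2.6 = 9.36 m².
Resultant F = γ·h_c·A = 9.81 × 1.92729 × 9.36 = 176.967 kN.
I_c = b·h³/12 = 3.6 × 2.6³/12 = 5.2728 m⁴.
Centre of pressure: y_p = y_c + I_c/(y_c·A) = 2.07 + 5.2728/(2.07 × 9.36) = 2.07 + 0.272142 = 2.34214 m along the plane.
The resultant acts 1.3 + 0.272142 = 1.57214 m (along the plate) below the hinge at the top edge, so the moment about the hinge is M = F × 1.57214 = 176.967 × 1.57214 = 278.217 kN·m.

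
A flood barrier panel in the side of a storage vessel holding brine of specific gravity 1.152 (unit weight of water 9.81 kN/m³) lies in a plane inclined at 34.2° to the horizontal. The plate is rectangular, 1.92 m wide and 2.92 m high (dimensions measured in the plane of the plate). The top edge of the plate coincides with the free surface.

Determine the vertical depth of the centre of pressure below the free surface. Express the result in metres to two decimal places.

γ = 1.152 × 9.81 = 11.30112 kN/m³.
Let θ = 34.2° be the plate's angle to the horizontal; measure y along the incline from where the plane meets the free surface. Vertical depth h = y·sinθ with sinθ = 0.562083.
The centroid lies 2.92/2 = 1.46 m below the top edge, so y_c = 1.46 m and h_c = 1.46 × 0.562083 = 0.820641 m.
A = 1.92 × 2.92 = 5.6064 m².
Resultant F = γ·h_c·A = 11.30112 × 0.820641 × 5.6064 = 51.9947 kN.
I_c = b·h³/12 = 1.92 × 2.92³/12 = 3.98353 m⁴.
Centre of pressure: y_p = y_c + I_c/(y_c·A) = 1.46 + 3.98353/(1.46 × 5.6064) = 1.46 + 0.486666 = 1.94667 m along the plane.
Vertically, h_p = y_p·sinθ = 1.94667 × 0.562083 = 1.09419 m.

h_p = 1.09 m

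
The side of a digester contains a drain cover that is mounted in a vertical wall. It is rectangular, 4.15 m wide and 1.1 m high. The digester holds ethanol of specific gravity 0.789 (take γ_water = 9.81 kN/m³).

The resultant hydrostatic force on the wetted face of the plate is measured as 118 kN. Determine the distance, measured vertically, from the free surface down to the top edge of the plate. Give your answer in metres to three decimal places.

γ = 0.789 × 9.81 = 7.74009 kN/m³.
A = 4.15 × 1.1 = 4.565 m².
From F = γ·h_c·A, the centroid depth is h_c = 118/(7.74009 × 4.565) = 3.33961 m.
The centroid lies 1.1/2 = 0.55 m below the top edge, so the top edge sits at h_top = 3.33961 − 0.55 = 2.78961 m below the surface.

d_top ≈ 2.790 m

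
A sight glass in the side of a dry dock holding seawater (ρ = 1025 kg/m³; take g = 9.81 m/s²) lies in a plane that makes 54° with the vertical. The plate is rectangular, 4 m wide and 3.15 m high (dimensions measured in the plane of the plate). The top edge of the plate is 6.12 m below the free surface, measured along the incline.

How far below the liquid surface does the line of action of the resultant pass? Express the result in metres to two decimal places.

γ = ρg = 1025 × 9.81 / 1000 = 10.05525 kN/m³.
The plate makes 54° with the vertical, i.e. θ = 90° − 54° = 36° to the horizontal. Measuring y along the incline from the free-surface line, vertical depth h = y·sinθ with sinθ = 0.587785.
The centroid lies 3.15/2 = 1.575 m below the top edge, so y_c = 6.12 + 1.575 = 7.695 m and h_c = 7.695 × 0.587785 = 4.52301 m.
A = 4 × 3.15 = 12.6 m².
Resultant F = γ·h_c·A = 10.05525 × 4.52301 × 12.6 = 573.048 kN.
I_c = b·h³/12 = 4 × 3.15³/12 = 10.4186 m⁴.
Centre of pressure: y_p = y_c + I_c/(y_c·A) = 7.695 + 10.4186/(7.695 × 12.6) = 7.695 + 0.107456 = 7.80246 m along the plane.
Vertically, h_p = y_p·sinθ = 7.80246 × 0.587785 = 4.58617 m.

h_p = 4.59 m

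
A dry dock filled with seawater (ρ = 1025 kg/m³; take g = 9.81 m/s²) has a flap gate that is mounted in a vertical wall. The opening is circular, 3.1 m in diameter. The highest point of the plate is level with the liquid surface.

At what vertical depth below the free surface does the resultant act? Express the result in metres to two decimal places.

γ = ρg = 1025 × 9.81 / 1000 = 10.05525 kN/m³.
The centroid is at the centre, 1.55 m below the top of the plate, so the centroid depth is h_c = 1.55 m.
A = π(1.55)² = 7.54768 m².
Resultant F = γ·h_c·A = 10.05525 × 1.55 × 7.54768 = 117.635 kN.
I_c = πr⁴/4 = π × 1.55⁴/4 = 4.53332 m⁴.
Centre of pressure: y_p = y_c + I_c/(y_c·A) = 1.55 + 4.53332/(1.55 × 7.54768) = 1.55 + 0.3875 = 1.9375 m along the plane.

h_p = 1.94 m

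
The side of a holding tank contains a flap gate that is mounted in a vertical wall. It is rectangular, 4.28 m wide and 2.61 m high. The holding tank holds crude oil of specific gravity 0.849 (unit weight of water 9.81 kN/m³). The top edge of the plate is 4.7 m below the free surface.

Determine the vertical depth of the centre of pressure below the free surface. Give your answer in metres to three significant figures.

h_p = 6.10 m

γ = 0.849 × 9.81 = 8.32869 kN/m³.
The centroid lies 2.61/2 = 1.305 m below the top edge, so the centroid depth is h_c = 4.7 + 1.305 = 6.005 m.
A = 4.28 × 2.61 = 11.1708 m².
Resultant F = γ·h_c·A = 8.32869 × 6.005 × 11.1708 = 558.694 kN.
I_c = b·h³/12 = 4.28 × 2.61³/12 = 6.34138 m⁴.
Centre of pressure: y_p = y_c + I_c/(y_c·A) = 6.005 + 6.34138/(6.005 × 11.1708) = 6.005 + 0.0945337 = 6.09953 m along the plane.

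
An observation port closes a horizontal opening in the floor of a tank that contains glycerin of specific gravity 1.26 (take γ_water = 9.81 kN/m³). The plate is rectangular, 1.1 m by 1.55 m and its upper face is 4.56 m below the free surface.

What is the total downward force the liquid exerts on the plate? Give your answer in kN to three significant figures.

γ = 1.26 × 9.81 = 12.3606 kN/m³.
The plate is horizontal, so pressure is uniform at p = γ·h = 12.3606 × 4.56 = 56.3643 kN/m².
A = 1.1 × 1.55 = 1.705 m².
F = p·A = 56.3643 × 1.705 = 96.1011 kN.

F ≈ 96.1 kN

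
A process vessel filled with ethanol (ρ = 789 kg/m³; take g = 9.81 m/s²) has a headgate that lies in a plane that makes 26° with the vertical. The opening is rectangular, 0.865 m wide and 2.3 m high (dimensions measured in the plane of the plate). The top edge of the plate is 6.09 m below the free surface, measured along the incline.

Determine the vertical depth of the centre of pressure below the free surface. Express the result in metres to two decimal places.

γ = ρg = 789 × 9.81 / 1000 = 7.74009 kN/m³.
The plate makes 26° with the vertical, i.e. θ = 90° − 26° = 64° to the horizontal. Measuring y along the incline from the free-surface line, vertical depth h = y·sinθ with sinθ = 0.898794.
The centroid lies 2.3/2 = 1.15 m below the top edge, so y_c = 6.09 + 1.15 = 7.24 m and h_c = 7.24 × 0.898794 = 6.50727 m.
A = 0.865 × 2.3 = 1.9895 m².
Resultant F = γ·h_c·A = 7.74009 × 6.50727 × 1.9895 = 100.205 kN.
I_c = b·h³/12 = 0.865 × 2.3³/12 = 0.877038 m⁴.
Centre of pressure: y_p = y_c + I_c/(y_c·A) = 7.24 + 0.877038/(7.24 × 1.9895) = 7.24 + 0.0608886 = 7.30089 m along the plane.
Vertically, h_p = y_p·sinθ = 7.30089 × 0.898794 = 6.562 m.

h_p = 6.56 m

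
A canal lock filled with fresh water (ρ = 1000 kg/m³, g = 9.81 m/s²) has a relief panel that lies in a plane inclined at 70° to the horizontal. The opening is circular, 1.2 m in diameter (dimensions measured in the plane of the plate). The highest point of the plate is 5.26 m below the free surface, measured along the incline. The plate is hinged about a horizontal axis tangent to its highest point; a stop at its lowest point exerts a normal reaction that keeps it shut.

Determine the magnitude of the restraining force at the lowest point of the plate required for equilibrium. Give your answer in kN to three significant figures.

P ≈ 31.3 kN

γ = ρg = 1000 × 9.81 = 9810 N/m³ = 9.81 kN/m³.
Let θ = 70° be the plate's angle to the horizontal; measure y along the incline from where the plane meets the free surface. Vertical depth h = y·sinθ with sinθ = 0.939693.
The centroid is at the centre, 0.6 m below the top of the plate, so y_c = 5.26 + 0.6 = 5.86 m and h_c = 5.86 × 0.939693 = 5.5066 m.
A = π(0.6)² = 1.13097 m².
Resultant F = γ·h_c·A = 9.81 × 5.5066 × 1.13097 = 61.0947 kN.
I_c = πr⁴/4 = π × 0.6⁴/4 = 0.101788 m⁴.
Centre of pressure: y_p = y_c + I_c/(y_c·A) = 5.86 + 0.101788/(5.86 × 1.13097) = 5.86 + 0.0153585 = 5.87536 m along the plane.
The resultant acts 0.6 + 0.0153585 = 0.615359 m (along the plate) below the hinge at the top edge, so the moment about the hinge is M = F × 0.615359 = 61.0947 × 0.615359 = 37.5952 kN·m.
A normal force at the bottom, 1.2 m from the hinge, must supply this moment: P = 37.5952/1.2 = 31.3293 kN.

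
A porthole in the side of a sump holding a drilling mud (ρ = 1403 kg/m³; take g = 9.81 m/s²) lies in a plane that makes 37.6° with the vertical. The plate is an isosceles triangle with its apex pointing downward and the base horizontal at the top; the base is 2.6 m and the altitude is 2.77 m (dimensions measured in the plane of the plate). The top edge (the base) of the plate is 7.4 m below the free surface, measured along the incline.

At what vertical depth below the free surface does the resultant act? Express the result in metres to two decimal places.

γ = ρg = 1403 × 9.81 / 1000 = 13.76343 kN/m³.
The plate makes 37.6° with the vertical, i.e. θ = 90° − 37.6° = 52.4° to the horizontal. Measuring y along the incline from the free-surface line, vertical depth h = y·sinθ with sinθ = 0.792290.
With the apex down, the centroid sits h/3 = 2.77/3 = 0.923333 m below the base (the top edge), so y_c = 7.4 + 0.923333 = 8.32333 m and h_c = 8.32333 × 0.792290 = 6.59449 m.
A = ½ × 2.6 × 2.77 = 3.601 m².
Resultant F = γ·h_c·A = 13.76343 × 6.59449 × 3.601 = 326.837 kN.
I_c = b·h³/36 = 2.6 × 2.77³/36 = 1.53501 m⁴.
Centre of pressure: y_p = y_c + I_c/(y_c·A) = 8.32333 + 1.53501/(8.32333 × 3.601) = 8.32333 + 0.0512143 = 8.37454 m along the plane.
Vertically, h_p = y_p·sinθ = 8.37454 × 0.792290 = 6.63506 m.

h_p = 6.64 m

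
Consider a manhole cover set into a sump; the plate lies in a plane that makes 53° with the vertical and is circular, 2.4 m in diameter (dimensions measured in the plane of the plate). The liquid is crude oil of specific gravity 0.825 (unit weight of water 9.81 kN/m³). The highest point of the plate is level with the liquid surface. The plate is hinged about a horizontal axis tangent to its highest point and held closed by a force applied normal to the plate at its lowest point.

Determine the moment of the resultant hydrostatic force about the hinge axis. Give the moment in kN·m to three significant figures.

γ = 0.825 × 9.81 = 8.09325 kN/m³.
The plate makes 53° with the vertical, i.e. θ = 90° − 53° = 37° to the horizontal. Measuring y along the incline from the free-surface line, vertical depth h = y·sinθ with sinθ = 0.601815.
The centroid is at the centre, 1.2 m below the top of the plate, so y_c = 1.2 m and h_c = 1.2 × 0.601815 = 0.722178 m.
A = π(1.2)² = 4.52389 m².
Resultant F = γ·h_c·A = 8.09325 × 0.722178 × 4.52389 = 26.4411 kN.
I_c = πr⁴/4 = π × 1.2⁴/4 = 1.6286 m⁴.
Centre of pressure: y_p = y_c + I_c/(y_c·A) = 1.2 + 1.6286/(1.2 × 4.52389) = 1.2 + 0.3 = 1.5 m along the plane.
The resultant acts 1.2 + 0.3 = 1.5 m (along the plate) below the hinge at the top edge, so the moment about the hinge is M = F × 1.5 = 26.4411 × 1.5 = 39.6616 kN·m.

M ≈ 39.7 kN·m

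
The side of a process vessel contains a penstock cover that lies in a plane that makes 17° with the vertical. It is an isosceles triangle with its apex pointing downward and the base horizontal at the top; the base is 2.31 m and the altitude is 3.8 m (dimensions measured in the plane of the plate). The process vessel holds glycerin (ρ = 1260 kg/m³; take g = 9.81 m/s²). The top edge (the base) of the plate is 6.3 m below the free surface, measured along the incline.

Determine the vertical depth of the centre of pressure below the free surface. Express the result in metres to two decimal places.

h_p = 7.34 m

γ = ρg = 1260 × 9.81 / 1000 = 12.3606 kN/m³.
The plate makes 17° with the vertical, i.e. θ = 90° − 17° = 73° to the horizontal. Measuring y along the incline from the free-surface line, vertical depth h = y·sinθ with sinθ = 0.956305.
With the apex down, the centroid sits h/3 = 3.8/3 = 1.26667 m below the base (the top edge), so y_c = 6.3 + 1.26667 = 7.56667 m and h_c = 7.56667 × 0.956305 = 7.23604 m.
A = ½ × 2.31 × 3.8 = 4.389 m².
Resultant F = γ·h_c·A = 12.3606 × 7.23604 × 4.389 = 392.56 kN.
I_c = b·h³/36 = 2.31 × 3.8³/36 = 3.52095 m⁴.
Centre of pressure: y_p = y_c + I_c/(y_c·A) = 7.56667 + 3.52095/(7.56667 × 4.389) = 7.56667 + 0.10602 = 7.67269 m along the plane.
Vertically, h_p = y_p·sinθ = 7.67269 × 0.956305 = 7.33743 m.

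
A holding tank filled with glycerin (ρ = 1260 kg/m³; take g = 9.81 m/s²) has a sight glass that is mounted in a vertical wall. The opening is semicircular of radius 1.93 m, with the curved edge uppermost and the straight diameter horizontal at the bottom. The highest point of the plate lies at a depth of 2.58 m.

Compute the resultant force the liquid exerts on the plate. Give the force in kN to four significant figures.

γ = ρg = 1260 × 9.81 / 1000 = 12.3606 kN/m³.
The centroid lies 4r/(3π) = 0.819117 m above the diameter, so r − 4r/(3π) = 1.93 − 0.819117 = 1.11088 m below the topmost point, so the centroid depth is h_c = 2.58 + 1.11088 = 3.69088 m.
A = πr²/2 = π × 1.93²/2 = 5.85106 m².
Resultant F = γ·h_c·A = 12.3606 × 3.69088 × 5.85106 = 266.934 kN.

F ≈ 266.9 kN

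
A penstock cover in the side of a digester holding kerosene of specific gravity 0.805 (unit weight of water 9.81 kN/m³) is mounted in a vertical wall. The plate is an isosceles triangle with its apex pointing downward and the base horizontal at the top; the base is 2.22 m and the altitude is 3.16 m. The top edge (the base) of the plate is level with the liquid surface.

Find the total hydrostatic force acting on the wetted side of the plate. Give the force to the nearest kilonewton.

γ = 0.805 × 9.81 = 7.89705 kN/m³.
With the apex down, the centroid sits h/3 = 3.16/3 = 1.05333 m below the base (the top edge), so the centroid depth is h_c = 1.05333 m.
A = ½ × 2.22 × 3.16 = 3.5076 m².
Resultant F = γ·h_c·A = 7.89705 × 1.05333 × 3.5076 = 29.1769 kN.

F ≈ 29 kN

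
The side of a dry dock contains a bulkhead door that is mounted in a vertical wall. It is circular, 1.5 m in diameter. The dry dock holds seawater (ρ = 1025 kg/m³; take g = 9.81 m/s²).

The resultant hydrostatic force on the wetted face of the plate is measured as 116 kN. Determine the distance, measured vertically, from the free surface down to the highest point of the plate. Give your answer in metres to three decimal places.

γ = ρg = 1025 × 9.81 / 1000 = 10.05525 kN/m³.
A = π(0.75)² = 1.76715 m².
From F = γ·h_c·A, the centroid depth is h_c = 116/(10.05525 × 1.76715) = 6.52817 m.
The centroid is at the centre, 0.75 m below the top of the plate, so the highest point sits at h_top = 6.52817 − 0.75 = 5.77817 m below the surface.

d_top ≈ 5.778 m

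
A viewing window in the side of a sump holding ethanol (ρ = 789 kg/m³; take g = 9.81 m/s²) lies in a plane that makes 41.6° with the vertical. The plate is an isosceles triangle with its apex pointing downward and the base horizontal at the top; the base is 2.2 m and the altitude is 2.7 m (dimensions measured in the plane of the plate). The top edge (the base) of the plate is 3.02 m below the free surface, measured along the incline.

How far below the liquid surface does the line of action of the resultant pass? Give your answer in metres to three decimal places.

γ = ρg = 789 × 9.81 / 1000 = 7.74009 kN/m³.
The plate makes 41.6° with the vertical, i.e. θ = 90° − 41.6° = 48.4° to the horizontal. Measuring y along the incline from the free-surface line, vertical depth h = y·sinθ with sinθ = 0.747798.
With the apex down, the centroid sits h/3 = 2.7/3 = 0.9 m below the base (the top edge), so y_c = 3.02 + 0.9 = 3.92 m and h_c = 3.92 × 0.747798 = 2.93137 m.
A = ½ × 2.2 × 2.7 = 2.97 m².
Resultant F = γ·h_c·A = 7.74009 × 2.93137 × 2.97 = 67.3865 kN.
I_c = b·h³/36 = 2.2 × 2.7³/36 = 1.20285 m⁴.
Centre of pressure: y_p = y_c + I_c/(y_c·A) = 3.92 + 1.20285/(3.92 × 2.97) = 3.92 + 0.103316 = 4.02332 m along the plane.
Vertically, h_p = y_p·sinθ = 4.02332 × 0.747798 = 3.00863 m.

h_p = 3.009 m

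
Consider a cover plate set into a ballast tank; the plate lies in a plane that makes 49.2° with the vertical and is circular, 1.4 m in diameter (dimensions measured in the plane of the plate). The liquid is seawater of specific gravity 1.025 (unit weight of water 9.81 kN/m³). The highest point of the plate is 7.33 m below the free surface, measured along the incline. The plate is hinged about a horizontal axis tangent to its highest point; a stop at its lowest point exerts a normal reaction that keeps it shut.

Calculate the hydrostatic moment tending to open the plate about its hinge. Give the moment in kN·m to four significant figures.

γ = 1.025 × 9.81 = 10.05525 kN/m³.
The plate makes 49.2° with the vertical, i.e. θ = 90° − 49.2° = 40.8° to the horizontal. Measuring y along the incline from the free-surface line, vertical depth h = y·sinθ with sinθ = 0.653421.
The centroid is at the centre, 0.7 m below the top of the plate, so y_c = 7.33 + 0.7 = 8.03 m and h_c = 8.03 × 0.653421 = 5.24697 m.
A = π(0.7)² = 1.53938 m².
Resultant F = γ·h_c·A = 10.05525 × 5.24697 × 1.53938 = 81.2171 kN.
I_c = πr⁴/4 = π × 0.7⁴/4 = 0.188574 m⁴.
Centre of pressure: y_p = y_c + I_c/(y_c·A) = 8.03 + 0.188574/(8.03 × 1.53938) = 8.03 + 0.0152553 = 8.04526 m along the plane.
The resultant acts 0.7 + 0.0152553 = 0.715255 m (along the plate) below the hinge at the top edge, so the moment about the hinge is M = F × 0.715255 = 81.2171 × 0.715255 = 58.0909 kN·m.

M ≈ 58.09 kN·m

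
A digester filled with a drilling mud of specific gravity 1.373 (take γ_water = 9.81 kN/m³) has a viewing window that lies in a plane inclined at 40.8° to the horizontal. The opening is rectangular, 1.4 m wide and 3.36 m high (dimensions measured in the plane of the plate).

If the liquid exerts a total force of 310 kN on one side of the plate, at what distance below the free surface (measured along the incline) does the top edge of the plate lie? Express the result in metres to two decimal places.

y_top ≈ 5.81 m

γ = 1.373 × 9.81 = 13.46913 kN/m³.
A = 1.4 × 3.36 = 4.704 m².
From F = γ·h_c·A, the centroid depth is h_c = 310/(13.46913 × 4.704) = 4.89277 m.
Let θ = 40.8° be the plate's angle to the horizontal; measure y along the incline from where the plane meets the free surface. Vertical depth h = y·sinθ with sinθ = 0.653421.
Along the incline, y_c = h_c/sinθ = 4.89277/0.653421 = 7.48793 m.
The centroid lies 3.36/2 = 1.68 m below the top edge, so the top edge sits at y_top = 7.48793 − 1.68 = 5.80793 m along the incline.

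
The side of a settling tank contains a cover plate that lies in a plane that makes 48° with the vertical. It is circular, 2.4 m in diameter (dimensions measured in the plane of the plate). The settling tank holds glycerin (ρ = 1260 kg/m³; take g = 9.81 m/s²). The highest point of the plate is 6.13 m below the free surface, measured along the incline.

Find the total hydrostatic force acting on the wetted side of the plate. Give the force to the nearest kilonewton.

F ≈ 274 kN

γ = ρg = 1260 × 9.81 / 1000 = 12.3606 kN/m³.
The plate makes 48° with the vertical, i.e. θ = 90° − 48° = 42° to the horizontal. Measuring y along the incline from the free-surface line, vertical depth h = y·sinθ with sinθ = 0.669131.
The centroid is at the centre, 1.2 m below the top of the plate, so y_c = 6.13 + 1.2 = 7.33 m and h_c = 7.33 × 0.669131 = 4.90473 m.
A = π(1.2)² = 4.52389 m².
Resultant F = γ·h_c·A = 12.3606 × 4.90473 × 4.52389 = 274.263 kN.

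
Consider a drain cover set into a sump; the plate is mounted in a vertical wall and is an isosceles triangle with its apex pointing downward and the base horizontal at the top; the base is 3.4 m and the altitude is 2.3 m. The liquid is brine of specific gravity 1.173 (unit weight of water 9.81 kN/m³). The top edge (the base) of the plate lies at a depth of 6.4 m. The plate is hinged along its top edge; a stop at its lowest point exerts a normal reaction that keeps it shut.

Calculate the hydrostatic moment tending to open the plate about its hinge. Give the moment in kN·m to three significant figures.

M ≈ 260 kN·m

γ = 1.173 × 9.81 = 11.50713 kN/m³.
With the apex down, the centroid sits h/3 = 2.3/3 = 0.766667 m below the base (the top edge), so the centroid depth is h_c = 6.4 + 0.766667 = 7.16667 m.
A = ½ × 3.4 × 2.3 = 3.91 m².
Resultant F = γ·h_c·A = 11.50713 × 7.16667 × 3.91 = 322.449 kN.
I_c = b·h³/36 = 3.4 × 2.3³/36 = 1.14911 m⁴.
Centre of pressure: y_p = y_c + I_c/(y_c·A) = 7.16667 + 1.14911/(7.16667 × 3.91) = 7.16667 + 0.0410079 = 7.20768 m along the plane.
The resultant acts 0.766667 + 0.0410079 = 0.807675 m (along the plate) below the hinge at the top edge, so the moment about the hinge is M = F × 0.807675 = 322.449 × 0.807675 = 260.434 kN·m.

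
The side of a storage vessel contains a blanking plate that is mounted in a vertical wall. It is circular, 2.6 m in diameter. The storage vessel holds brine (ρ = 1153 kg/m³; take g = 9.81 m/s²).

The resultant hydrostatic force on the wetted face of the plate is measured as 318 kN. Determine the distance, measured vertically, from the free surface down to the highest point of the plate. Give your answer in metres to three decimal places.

d_top ≈ 3.995 m

γ = ρg = 1153 × 9.81 / 1000 = 11.31093 kN/m³.
A = π(1.3)² = 5.30929 m².
From F = γ·h_c·A, the centroid depth is h_c = 318/(11.31093 × 5.30929) = 5.29532 m.
The centroid is at the centre, 1.3 m below the top of the plate, so the highest point sits at h_top = 5.29532 − 1.3 = 3.99532 m below the surface.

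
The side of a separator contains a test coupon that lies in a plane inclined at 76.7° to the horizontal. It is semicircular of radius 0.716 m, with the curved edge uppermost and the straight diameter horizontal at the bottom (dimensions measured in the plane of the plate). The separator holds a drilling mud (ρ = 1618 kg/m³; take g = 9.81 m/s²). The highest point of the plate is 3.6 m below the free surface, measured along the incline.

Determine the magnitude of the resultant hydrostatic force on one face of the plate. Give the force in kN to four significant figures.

γ = ρg = 1618 × 9.81 / 1000 = 15.87258 kN/m³.
Let θ = 76.7° be the plate's angle to the horizontal; measure y along the incline from where the plane meets the free surface. Vertical depth h = y·sinθ with sinθ = 0.973179.
The centroid lies 4r/(3π) = 0.30388 m above the diameter, so r − 4r/(3π) = 0.716 − 0.30388 = 0.41212 m below the topmost point, so y_c = 3.6 + 0.41212 = 4.01212 m and h_c = 4.01212 × 0.973179 = 3.90451 m.
A = πr²/2 = π × 0.716²/2 = 0.805278 m².
Resultant F = γ·h_c·A = 15.87258 × 3.90451 × 0.805278 = 49.9068 kN.

F ≈ 49.91 kN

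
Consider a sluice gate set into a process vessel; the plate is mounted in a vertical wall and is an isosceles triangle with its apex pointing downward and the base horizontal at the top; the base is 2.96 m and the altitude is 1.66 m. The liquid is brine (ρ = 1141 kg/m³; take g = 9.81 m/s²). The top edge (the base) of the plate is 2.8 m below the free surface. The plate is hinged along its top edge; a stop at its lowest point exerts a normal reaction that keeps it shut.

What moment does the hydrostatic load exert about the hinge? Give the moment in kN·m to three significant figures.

M ≈ 55.2 kN·m

γ = ρg = 1141 × 9.81 / 1000 = 11.19321 kN/m³.
With the apex down, the centroid sits h/3 = 1.66/3 = 0.553333 m below the base (the top edge), so the centroid depth is h_c = 2.8 + 0.553333 = 3.35333 m.
A = ½ × 2.96 × 1.66 = 2.4568 m².
Resultant F = γ·h_c·A = 11.19321 × 3.35333 × 2.4568 = 92.2148 kN.
I_c = b·h³/36 = 2.96 × 1.66³/36 = 0.376109 m⁴.
Centre of pressure: y_p = y_c + I_c/(y_c·A) = 3.35333 + 0.376109/(3.35333 × 2.4568) = 3.35333 + 0.0456528 = 3.39898 m along the plane.
The resultant acts 0.553333 + 0.0456528 = 0.598986 m (along the plate) below the hinge at the top edge, so the moment about the hinge is M = F × 0.598986 = 92.2148 × 0.598986 = 55.2354 kN·m.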